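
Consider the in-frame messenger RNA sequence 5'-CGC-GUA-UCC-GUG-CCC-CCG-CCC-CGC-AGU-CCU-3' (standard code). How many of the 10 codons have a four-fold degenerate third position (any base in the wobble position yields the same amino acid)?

Codon 1 CGC (Arg): third position 4-fold.
Codon 2 GUA (Val): third position 4-fold.
Codon 3 UCC (Ser): third position 4-fold.
Codon 4 GUG (Val): third position 4-fold.
Codon 5 CCC (Pro): third position 4-fold.
Codon 6 CCG (Pro): third position 4-fold.
Codon 7 CCC (Pro): third position 4-fold.
Codon 8 CGC (Arg): third position 4-fold.
Codon 9 AGU (Ser): third position 2-fold.
Codon 10 CCU (Pro): third position 4-fold.
Four-fold degenerate third positions: 9.

9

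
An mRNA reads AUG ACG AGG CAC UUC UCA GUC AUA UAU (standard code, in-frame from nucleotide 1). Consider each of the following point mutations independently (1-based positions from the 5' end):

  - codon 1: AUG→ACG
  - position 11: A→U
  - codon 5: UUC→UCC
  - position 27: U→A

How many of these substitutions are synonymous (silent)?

Codon 1: AUG (Met) → ACG (Thr) — missense.
Codon 4: CAC (His) → CUC (Leu) — missense.
Codon 5: UUC (Phe) → UCC (Ser) — missense.
Codon 9: UAU (Tyr) → UAA (Stop) — nonsense.
Synonymous: 0 of 4.

0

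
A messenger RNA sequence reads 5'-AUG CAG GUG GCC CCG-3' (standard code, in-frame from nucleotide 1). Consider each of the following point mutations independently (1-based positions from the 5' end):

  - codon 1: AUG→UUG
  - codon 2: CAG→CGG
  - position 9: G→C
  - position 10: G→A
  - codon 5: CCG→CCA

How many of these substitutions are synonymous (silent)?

2

Codon 1: AUG (Met) → UUG (Leu) — missense.
Codon 2: CAG (Gln) → CGG (Arg) — missense.
Codon 3: GUG (Val) → GUC (Val) — synonymous.
Codon 4: GCC (Ala) → ACC (Thr) — missense.
Codon 5: CCG (Pro) → CCA (Pro) — synonymous.
Synonymous: 2 of 5.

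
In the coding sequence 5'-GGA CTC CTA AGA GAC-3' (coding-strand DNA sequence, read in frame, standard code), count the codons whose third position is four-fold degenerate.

Codon 1 GGA (Gly): third position 4-fold.
Codon 2 CTC (Leu): third position 4-fold.
Codon 3 CTA (Leu): third position 4-fold.
Codon 4 AGA (Arg): third position 2-fold.
Codon 5 GAC (Asp): third position 2-fold.
Four-fold degenerate third positions: 3.

3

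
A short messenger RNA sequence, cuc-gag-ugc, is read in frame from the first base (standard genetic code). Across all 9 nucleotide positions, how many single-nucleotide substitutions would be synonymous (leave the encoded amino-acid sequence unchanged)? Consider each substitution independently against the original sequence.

5

Codon 1 (CUC, Leu): 3 synonymous substitutions.
Codon 2 (GAG, Glu): 1 synonymous substitution.
Codon 3 (UGC, Cys): 1 synonymous substitution.
Total: 3 + 1 + 1 = 5.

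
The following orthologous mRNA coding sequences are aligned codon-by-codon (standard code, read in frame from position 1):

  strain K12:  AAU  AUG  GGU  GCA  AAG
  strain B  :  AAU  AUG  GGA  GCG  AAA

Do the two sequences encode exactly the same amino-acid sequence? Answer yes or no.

Codon 1: AAU Asn / AAU Asn — identical.
Codon 2: AUG Met / AUG Met — identical.
Codon 3: GGU Gly / GGA Gly — synonymous.
Codon 4: GCA Ala / GCG Ala — synonymous.
Codon 5: AAG Lys / AAA Lys — synonymous.
Nonsynonymous differences: 0 → same protein.

yes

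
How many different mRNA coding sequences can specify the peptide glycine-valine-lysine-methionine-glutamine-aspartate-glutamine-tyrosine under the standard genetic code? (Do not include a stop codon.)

Gly: 4 codons.
Val: 4 codons.
Lys: 2 codons.
Met: 1 codon.
Gln: 2 codons.
Asp: 2 codons.
Gln: 2 codons.
Tyr: 2 codons.
4 × 4 × 2 × 1 × 2 × 2 × 2 × 2 = 512.

512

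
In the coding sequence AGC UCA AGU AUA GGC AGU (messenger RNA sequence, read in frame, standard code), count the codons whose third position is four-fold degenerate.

Codon 1 AGC (Ser): third position 2-fold.
Codon 2 UCA (Ser): third position 4-fold.
Codon 3 AGU (Ser): third position 2-fold.
Codon 4 AUA (Ile): third position 3-fold.
Codon 5 GGC (Gly): third position 4-fold.
Codon 6 AGU (Ser): third position 2-fold.
Four-fold degenerate third positions: 2.

2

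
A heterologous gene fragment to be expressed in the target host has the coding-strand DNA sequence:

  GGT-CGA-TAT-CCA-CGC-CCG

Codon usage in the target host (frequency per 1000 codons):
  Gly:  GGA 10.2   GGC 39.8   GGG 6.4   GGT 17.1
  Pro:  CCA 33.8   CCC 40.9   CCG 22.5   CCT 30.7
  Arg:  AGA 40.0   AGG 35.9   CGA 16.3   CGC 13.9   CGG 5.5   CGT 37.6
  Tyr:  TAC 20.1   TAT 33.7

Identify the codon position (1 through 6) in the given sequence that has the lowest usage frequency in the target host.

5

Codon 1 GGT (Gly): 17.1 per 1000.
Codon 2 CGA (Arg): 16.3 per 1000.
Codon 3 TAT (Tyr): 33.7 per 1000.
Codon 4 CCA (Pro): 33.8 per 1000.
Codon 5 CGC (Arg): 13.9 per 1000.
Codon 6 CCG (Pro): 22.5 per 1000.
Lowest frequency is 13.9 at codon 5.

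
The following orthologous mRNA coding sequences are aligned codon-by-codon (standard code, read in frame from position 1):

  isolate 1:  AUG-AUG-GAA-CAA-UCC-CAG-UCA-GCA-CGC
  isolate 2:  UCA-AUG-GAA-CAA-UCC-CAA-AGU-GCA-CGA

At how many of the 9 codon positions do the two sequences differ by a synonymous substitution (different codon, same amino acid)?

Codon 1: AUG Met / UCA Ser — nonsynonymous.
Codon 2: AUG Met / AUG Met — identical.
Codon 3: GAA Glu / GAA Glu — identical.
Codon 4: CAA Gln / CAA Gln — identical.
Codon 5: UCC Ser / UCC Ser — identical.
Codon 6: CAG Gln / CAA Gln — synonymous.
Codon 7: UCA Ser / AGU Ser — synonymous.
Codon 8: GCA Ala / GCA Ala — identical.
Codon 9: CGC Arg / CGA Arg — synonymous.
Synonymous differences: 3.

3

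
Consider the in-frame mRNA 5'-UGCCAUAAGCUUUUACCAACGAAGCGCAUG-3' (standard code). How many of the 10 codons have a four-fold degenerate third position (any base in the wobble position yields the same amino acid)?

4

Codon 1 UGC (Cys): third position 2-fold.
Codon 2 CAU (His): third position 2-fold.
Codon 3 AAG (Lys): third position 2-fold.
Codon 4 CUU (Leu): third position 4-fold.
Codon 5 UUA (Leu): third position 2-fold.
Codon 6 CCA (Pro): third position 4-fold.
Codon 7 ACG (Thr): third position 4-fold.
Codon 8 AAG (Lys): third position 2-fold.
Codon 9 CGC (Arg): third position 4-fold.
Codon 10 AUG (Met): third position 1-fold.
Four-fold degenerate third positions: 4.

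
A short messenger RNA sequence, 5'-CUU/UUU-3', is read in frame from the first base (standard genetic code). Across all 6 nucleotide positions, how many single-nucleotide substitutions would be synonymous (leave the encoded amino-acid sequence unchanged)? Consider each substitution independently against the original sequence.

Codon 1 (CUU, Leu): 3 synonymous substitutions.
Codon 2 (UUU, Phe): 1 synonymous substitution.
Total: 3 + 1 = 4.

4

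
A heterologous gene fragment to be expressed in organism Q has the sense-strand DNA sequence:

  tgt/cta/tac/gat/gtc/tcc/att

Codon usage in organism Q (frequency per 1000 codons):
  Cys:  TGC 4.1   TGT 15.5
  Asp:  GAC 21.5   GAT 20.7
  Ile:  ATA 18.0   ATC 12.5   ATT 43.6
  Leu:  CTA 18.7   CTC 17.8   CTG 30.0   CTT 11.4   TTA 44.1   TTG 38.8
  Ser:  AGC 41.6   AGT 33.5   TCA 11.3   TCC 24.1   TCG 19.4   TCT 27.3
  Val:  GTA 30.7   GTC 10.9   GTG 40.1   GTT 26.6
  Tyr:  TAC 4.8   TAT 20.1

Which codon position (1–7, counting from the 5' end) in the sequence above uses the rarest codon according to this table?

3

Codon 1 TGT (Cys): 15.5 per 1000.
Codon 2 CTA (Leu): 18.7 per 1000.
Codon 3 TAC (Tyr): 4.8 per 1000.
Codon 4 GAT (Asp): 20.7 per 1000.
Codon 5 GTC (Val): 10.9 per 1000.
Codon 6 TCC (Ser): 24.1 per 1000.
Codon 7 ATT (Ile): 43.6 per 1000.
Lowest frequency is 4.8 at codon 3.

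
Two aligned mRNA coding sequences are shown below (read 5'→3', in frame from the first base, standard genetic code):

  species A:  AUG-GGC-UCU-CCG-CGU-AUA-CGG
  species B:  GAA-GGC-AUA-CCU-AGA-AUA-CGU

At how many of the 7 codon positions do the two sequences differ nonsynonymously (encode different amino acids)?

2

Codon 1: AUG Met / GAA Glu — nonsynonymous.
Codon 2: GGC Gly / GGC Gly — identical.
Codon 3: UCU Ser / AUA Ile — nonsynonymous.
Codon 4: CCG Pro / CCU Pro — synonymous.
Codon 5: CGU Arg / AGA Arg — synonymous.
Codon 6: AUA Ile / AUA Ile — identical.
Codon 7: CGG Arg / CGU Arg — synonymous.
Nonsynonymous differences: 2.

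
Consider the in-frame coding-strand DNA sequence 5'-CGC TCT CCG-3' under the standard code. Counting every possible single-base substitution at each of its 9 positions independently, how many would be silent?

9

Codon 1 (CGC, Arg): 3 synonymous substitutions.
Codon 2 (TCT, Ser): 3 synonymous substitutions.
Codon 3 (CCG, Pro): 3 synonymous substitutions.
Total: 3 + 3 + 3 = 9.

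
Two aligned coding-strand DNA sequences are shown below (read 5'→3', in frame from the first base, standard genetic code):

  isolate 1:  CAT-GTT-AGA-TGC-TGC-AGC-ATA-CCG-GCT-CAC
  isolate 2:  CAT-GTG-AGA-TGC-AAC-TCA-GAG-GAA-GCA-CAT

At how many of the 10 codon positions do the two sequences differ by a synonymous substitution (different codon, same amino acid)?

Codon 1: CAT His / CAT His — identical.
Codon 2: GTT Val / GTG Val — synonymous.
Codon 3: AGA Arg / AGA Arg — identical.
Codon 4: TGC Cys / TGC Cys — identical.
Codon 5: TGC Cys / AAC Asn — nonsynonymous.
Codon 6: AGC Ser / TCA Ser — synonymous.
Codon 7: ATA Ile / GAG Glu — nonsynonymous.
Codon 8: CCG Pro / GAA Glu — nonsynonymous.
Codon 9: GCT Ala / GCA Ala — synonymous.
Codon 10: CAC His / CAT His — synonymous.
Synonymous differences: 4.

4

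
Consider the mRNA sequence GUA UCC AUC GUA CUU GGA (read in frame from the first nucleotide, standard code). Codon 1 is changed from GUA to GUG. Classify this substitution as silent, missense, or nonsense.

Position 3 falls in codon 1: GUA → Val.
After the substitution the codon is GUG → Val.
Both encode Val, so the change is synonymous.

silent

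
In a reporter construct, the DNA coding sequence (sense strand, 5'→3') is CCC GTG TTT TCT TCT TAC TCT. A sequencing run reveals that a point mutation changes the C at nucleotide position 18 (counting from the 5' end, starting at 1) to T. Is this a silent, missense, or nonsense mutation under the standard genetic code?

silent

Position 18 falls in codon 6: TAC → Tyr.
After the substitution the codon is TAT → Tyr.
Both encode Tyr, so the change is synonymous.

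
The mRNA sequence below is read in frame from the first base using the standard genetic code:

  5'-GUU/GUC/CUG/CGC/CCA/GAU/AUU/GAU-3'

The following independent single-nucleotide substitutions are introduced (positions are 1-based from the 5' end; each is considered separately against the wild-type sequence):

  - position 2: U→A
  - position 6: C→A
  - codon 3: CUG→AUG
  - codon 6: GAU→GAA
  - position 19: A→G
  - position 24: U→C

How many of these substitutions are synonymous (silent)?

2

Codon 1: GUU (Val) → GAU (Asp) — missense.
Codon 2: GUC (Val) → GUA (Val) — synonymous.
Codon 3: CUG (Leu) → AUG (Met) — missense.
Codon 6: GAU (Asp) → GAA (Glu) — missense.
Codon 7: AUU (Ile) → GUU (Val) — missense.
Codon 8: GAU (Asp) → GAC (Asp) — synonymous.
Synonymous: 2 of 6.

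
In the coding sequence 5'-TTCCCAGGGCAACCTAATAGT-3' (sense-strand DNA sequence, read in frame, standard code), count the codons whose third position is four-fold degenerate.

3

Codon 1 TTC (Phe): third position 2-fold.
Codon 2 CCA (Pro): third position 4-fold.
Codon 3 GGG (Gly): third position 4-fold.
Codon 4 CAA (Gln): third position 2-fold.
Codon 5 CCT (Pro): third position 4-fold.
Codon 6 AAT (Asn): third position 2-fold.
Codon 7 AGT (Ser): third position 2-fold.
Four-fold degenerate third positions: 3.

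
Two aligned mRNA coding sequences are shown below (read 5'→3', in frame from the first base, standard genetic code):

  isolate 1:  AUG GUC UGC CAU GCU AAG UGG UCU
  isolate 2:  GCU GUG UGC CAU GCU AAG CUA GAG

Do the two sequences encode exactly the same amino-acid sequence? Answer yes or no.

no

Codon 1: AUG Met / GCU Ala — nonsynonymous.
Codon 2: GUC Val / GUG Val — synonymous.
Codon 3: UGC Cys / UGC Cys — identical.
Codon 4: CAU His / CAU His — identical.
Codon 5: GCU Ala / GCU Ala — identical.
Codon 6: AAG Lys / AAG Lys — identical.
Codon 7: UGG Trp / CUA Leu — nonsynonymous.
Codon 8: UCU Ser / GAG Glu — nonsynonymous.
Nonsynonymous differences: 3 → different protein.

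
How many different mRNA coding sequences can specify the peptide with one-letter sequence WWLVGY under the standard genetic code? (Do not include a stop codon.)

Trp: 1 codon.
Trp: 1 codon.
Leu: 6 codons.
Val: 4 codons.
Gly: 4 codons.
Tyr: 2 codons.
1 × 1 × 6 × 4 × 4 × 2 = 192.

192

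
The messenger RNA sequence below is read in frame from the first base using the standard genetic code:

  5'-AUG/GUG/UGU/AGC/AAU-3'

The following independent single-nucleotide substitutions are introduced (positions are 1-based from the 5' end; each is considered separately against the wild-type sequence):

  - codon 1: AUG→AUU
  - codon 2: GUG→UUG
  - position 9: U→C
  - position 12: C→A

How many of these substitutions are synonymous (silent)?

1

Codon 1: AUG (Met) → AUU (Ile) — missense.
Codon 2: GUG (Val) → UUG (Leu) — missense.
Codon 3: UGU (Cys) → UGC (Cys) — synonymous.
Codon 4: AGC (Ser) → AGA (Arg) — missense.
Synonymous: 1 of 4.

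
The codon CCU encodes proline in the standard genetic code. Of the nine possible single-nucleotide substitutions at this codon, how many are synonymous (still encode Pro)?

Position 1: none → 0 synonymous.
Position 2: none → 0 synonymous.
Position 3: CCC, CCA, CCG → 3 synonymous.
Total: 0 + 0 + 3 = 3.

3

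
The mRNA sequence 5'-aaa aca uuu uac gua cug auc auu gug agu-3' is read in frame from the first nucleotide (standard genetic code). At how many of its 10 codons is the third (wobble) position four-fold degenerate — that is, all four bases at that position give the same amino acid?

Codon 1 AAA (Lys): third position 2-fold.
Codon 2 ACA (Thr): third position 4-fold.
Codon 3 UUU (Phe): third position 2-fold.
Codon 4 UAC (Tyr): third position 2-fold.
Codon 5 GUA (Val): third position 4-fold.
Codon 6 CUG (Leu): third position 4-fold.
Codon 7 AUC (Ile): third position 3-fold.
Codon 8 AUU (Ile): third position 3-fold.
Codon 9 GUG (Val): third position 4-fold.
Codon 10 AGU (Ser): third position 2-fold.
Four-fold degenerate third positions: 4.

4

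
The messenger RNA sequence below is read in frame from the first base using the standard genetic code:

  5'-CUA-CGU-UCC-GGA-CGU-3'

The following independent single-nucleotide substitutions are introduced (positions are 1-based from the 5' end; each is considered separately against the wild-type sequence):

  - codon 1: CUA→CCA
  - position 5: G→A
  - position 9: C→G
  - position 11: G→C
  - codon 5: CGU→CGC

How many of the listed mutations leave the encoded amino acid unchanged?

2

Codon 1: CUA (Leu) → CCA (Pro) — missense.
Codon 2: CGU (Arg) → CAU (His) — missense.
Codon 3: UCC (Ser) → UCG (Ser) — synonymous.
Codon 4: GGA (Gly) → GCA (Ala) — missense.
Codon 5: CGU (Arg) → CGC (Arg) — synonymous.
Synonymous: 2 of 5.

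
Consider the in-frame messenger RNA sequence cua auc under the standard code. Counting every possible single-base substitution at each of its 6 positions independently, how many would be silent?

Codon 1 (CUA, Leu): 4 synonymous substitutions.
Codon 2 (AUC, Ile): 2 synonymous substitutions.
Total: 4 + 2 = 6.

6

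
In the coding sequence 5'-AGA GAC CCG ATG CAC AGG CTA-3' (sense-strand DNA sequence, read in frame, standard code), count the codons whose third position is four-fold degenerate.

Codon 1 AGA (Arg): third position 2-fold.
Codon 2 GAC (Asp): third position 2-fold.
Codon 3 CCG (Pro): third position 4-fold.
Codon 4 ATG (Met): third position 1-fold.
Codon 5 CAC (His): third position 2-fold.
Codon 6 AGG (Arg): third position 2-fold.
Codon 7 CTA (Leu): third position 4-fold.
Four-fold degenerate third positions: 2.

2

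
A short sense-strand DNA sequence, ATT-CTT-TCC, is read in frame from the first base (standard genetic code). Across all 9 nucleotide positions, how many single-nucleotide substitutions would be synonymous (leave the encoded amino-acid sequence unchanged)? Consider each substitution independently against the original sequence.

Codon 1 (ATT, Ile): 2 synonymous substitutions.
Codon 2 (CTT, Leu): 3 synonymous substitutions.
Codon 3 (TCC, Ser): 3 synonymous substitutions.
Total: 2 + 3 + 3 = 8.

8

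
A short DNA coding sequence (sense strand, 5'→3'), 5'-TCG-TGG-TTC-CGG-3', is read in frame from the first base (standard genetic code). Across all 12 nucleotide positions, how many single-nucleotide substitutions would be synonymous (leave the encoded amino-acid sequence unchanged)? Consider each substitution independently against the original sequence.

8

Codon 1 (TCG, Ser): 3 synonymous substitutions.
Codon 2 (TGG, Trp): 0 synonymous substitutions.
Codon 3 (TTC, Phe): 1 synonymous substitution.
Codon 4 (CGG, Arg): 4 synonymous substitutions.
Total: 3 + 0 + 1 + 4 = 8.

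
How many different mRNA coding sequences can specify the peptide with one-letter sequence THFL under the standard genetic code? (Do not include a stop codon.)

96

Thr: 4 codons.
His: 2 codons.
Phe: 2 codons.
Leu: 6 codons.
4 × 2 × 2 × 6 = 96.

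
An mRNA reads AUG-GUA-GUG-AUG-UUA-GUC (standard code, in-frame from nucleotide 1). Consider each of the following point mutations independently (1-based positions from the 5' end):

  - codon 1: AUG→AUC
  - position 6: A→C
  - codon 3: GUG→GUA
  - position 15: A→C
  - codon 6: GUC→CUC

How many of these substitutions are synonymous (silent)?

Codon 1: AUG (Met) → AUC (Ile) — missense.
Codon 2: GUA (Val) → GUC (Val) — synonymous.
Codon 3: GUG (Val) → GUA (Val) — synonymous.
Codon 5: UUA (Leu) → UUC (Phe) — missense.
Codon 6: GUC (Val) → CUC (Leu) — missense.
Synonymous: 2 of 5.

2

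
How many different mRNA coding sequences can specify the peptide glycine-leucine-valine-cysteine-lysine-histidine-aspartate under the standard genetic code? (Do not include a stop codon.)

Gly: 4 codons.
Leu: 6 codons.
Val: 4 codons.
Cys: 2 codons.
Lys: 2 codons.
His: 2 codons.
Asp: 2 codons.
4 × 6 × 4 × 2 × 2 × 2 × 2 = 1536.

1536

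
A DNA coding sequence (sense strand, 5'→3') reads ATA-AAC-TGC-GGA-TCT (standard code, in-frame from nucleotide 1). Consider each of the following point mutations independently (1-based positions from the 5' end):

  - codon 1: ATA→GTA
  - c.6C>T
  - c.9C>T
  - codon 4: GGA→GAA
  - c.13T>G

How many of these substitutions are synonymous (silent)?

Codon 1: ATA (Ile) → GTA (Val) — missense.
Codon 2: AAC (Asn) → AAT (Asn) — synonymous.
Codon 3: TGC (Cys) → TGT (Cys) — synonymous.
Codon 4: GGA (Gly) → GAA (Glu) — missense.
Codon 5: TCT (Ser) → GCT (Ala) — missense.
Synonymous: 2 of 5.

2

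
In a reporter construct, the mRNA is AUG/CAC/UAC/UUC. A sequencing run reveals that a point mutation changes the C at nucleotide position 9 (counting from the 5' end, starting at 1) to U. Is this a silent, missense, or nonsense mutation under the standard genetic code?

Position 9 falls in codon 3: UAC → Tyr.
After the substitution the codon is UAU → Tyr.
Both encode Tyr, so the change is synonymous.

silent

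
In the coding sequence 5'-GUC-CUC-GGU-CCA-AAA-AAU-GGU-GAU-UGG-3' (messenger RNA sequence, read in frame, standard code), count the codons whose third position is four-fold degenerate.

5

Codon 1 GUC (Val): third position 4-fold.
Codon 2 CUC (Leu): third position 4-fold.
Codon 3 GGU (Gly): third position 4-fold.
Codon 4 CCA (Pro): third position 4-fold.
Codon 5 AAA (Lys): third position 2-fold.
Codon 6 AAU (Asn): third position 2-fold.
Codon 7 GGU (Gly): third position 4-fold.
Codon 8 GAU (Asp): third position 2-fold.
Codon 9 UGG (Trp): third position 1-fold.
Four-fold degenerate third positions: 5.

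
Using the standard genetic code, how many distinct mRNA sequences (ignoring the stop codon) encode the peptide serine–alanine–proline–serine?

Ser: 6 codons.
Ala: 4 codons.
Pro: 4 codons.
Ser: 6 codons.
6 × 4 × 4 × 6 = 576.

576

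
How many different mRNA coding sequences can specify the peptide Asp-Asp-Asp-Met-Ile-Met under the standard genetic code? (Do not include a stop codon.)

24

Asp: 2 codons.
Asp: 2 codons.
Asp: 2 codons.
Met: 1 codon.
Ile: 3 codons.
Met: 1 codon.
2 × 2 × 2 × 1 × 3 × 1 = 24.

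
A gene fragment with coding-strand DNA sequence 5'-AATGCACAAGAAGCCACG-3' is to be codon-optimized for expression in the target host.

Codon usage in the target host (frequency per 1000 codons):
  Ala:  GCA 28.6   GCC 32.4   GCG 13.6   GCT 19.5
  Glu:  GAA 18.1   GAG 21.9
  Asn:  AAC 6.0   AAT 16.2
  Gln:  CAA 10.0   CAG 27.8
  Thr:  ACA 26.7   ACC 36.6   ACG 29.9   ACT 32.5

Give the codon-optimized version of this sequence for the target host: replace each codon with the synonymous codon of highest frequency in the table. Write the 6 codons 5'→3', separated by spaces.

AAT GCC CAG GAG GCC ACC

Codon 1 (Asn): best is AAT at 16.2.
Codon 2 (Ala): best is GCC at 32.4.
Codon 3 (Gln): best is CAG at 27.8.
Codon 4 (Glu): best is GAG at 21.9.
Codon 5 (Ala): best is GCC at 32.4.
Codon 6 (Thr): best is ACC at 36.6.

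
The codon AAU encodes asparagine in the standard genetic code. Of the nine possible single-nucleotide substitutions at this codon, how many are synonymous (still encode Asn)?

Position 1: none → 0 synonymous.
Position 2: none → 0 synonymous.
Position 3: AAC → 1 synonymous.
Total: 0 + 0 + 1 = 1.

1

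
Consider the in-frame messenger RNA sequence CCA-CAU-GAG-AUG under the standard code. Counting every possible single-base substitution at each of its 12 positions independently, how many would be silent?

Codon 1 (CCA, Pro): 3 synonymous substitutions.
Codon 2 (CAU, His): 1 synonymous substitution.
Codon 3 (GAG, Glu): 1 synonymous substitution.
Codon 4 (AUG, Met): 0 synonymous substitutions.
Total: 3 + 1 + 1 + 0 = 5.

5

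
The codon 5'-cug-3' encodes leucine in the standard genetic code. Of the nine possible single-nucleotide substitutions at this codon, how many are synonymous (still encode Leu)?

Position 1: UUG → 1 synonymous.
Position 2: none → 0 synonymous.
Position 3: CUU, CUC, CUA → 3 synonymous.
Total: 1 + 0 + 3 = 4.

4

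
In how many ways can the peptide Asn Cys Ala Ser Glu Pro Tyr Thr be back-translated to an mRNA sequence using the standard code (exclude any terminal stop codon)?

6144

Asn: 2 codons.
Cys: 2 codons.
Ala: 4 codons.
Ser: 6 codons.
Glu: 2 codons.
Pro: 4 codons.
Tyr: 2 codons.
Thr: 4 codons.
2 × 2 × 4 × 6 × 2 × 4 × 2 × 4 = 6144.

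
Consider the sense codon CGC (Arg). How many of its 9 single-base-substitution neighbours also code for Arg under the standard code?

3

Position 1: none → 0 synonymous.
Position 2: none → 0 synonymous.
Position 3: CGU, CGA, CGG → 3 synonymous.
Total: 0 + 0 + 3 = 3.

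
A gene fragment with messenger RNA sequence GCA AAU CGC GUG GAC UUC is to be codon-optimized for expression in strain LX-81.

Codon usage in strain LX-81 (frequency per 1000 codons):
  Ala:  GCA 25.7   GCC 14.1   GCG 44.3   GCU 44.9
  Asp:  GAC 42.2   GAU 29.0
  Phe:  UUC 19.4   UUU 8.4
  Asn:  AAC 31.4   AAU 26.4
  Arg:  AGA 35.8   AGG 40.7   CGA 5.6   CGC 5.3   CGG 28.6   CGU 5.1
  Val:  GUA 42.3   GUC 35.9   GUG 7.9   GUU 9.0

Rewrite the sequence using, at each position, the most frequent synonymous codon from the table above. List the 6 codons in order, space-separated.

Codon 1 (Ala): best is GCU at 44.9.
Codon 2 (Asn): best is AAC at 31.4.
Codon 3 (Arg): best is AGG at 40.7.
Codon 4 (Val): best is GUA at 42.3.
Codon 5 (Asp): best is GAC at 42.2.
Codon 6 (Phe): best is UUC at 19.4.

GCU AAC AGG GUA GAC UUC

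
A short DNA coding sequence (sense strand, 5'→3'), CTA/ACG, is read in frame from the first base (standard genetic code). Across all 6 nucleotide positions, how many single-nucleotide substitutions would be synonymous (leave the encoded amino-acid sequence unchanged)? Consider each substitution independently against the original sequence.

Codon 1 (CTA, Leu): 4 synonymous substitutions.
Codon 2 (ACG, Thr): 3 synonymous substitutions.
Total: 4 + 3 = 7.

7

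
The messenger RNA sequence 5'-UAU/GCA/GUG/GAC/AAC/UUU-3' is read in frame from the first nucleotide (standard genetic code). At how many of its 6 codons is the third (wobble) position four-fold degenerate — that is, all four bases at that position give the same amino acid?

2

Codon 1 UAU (Tyr): third position 2-fold.
Codon 2 GCA (Ala): third position 4-fold.
Codon 3 GUG (Val): third position 4-fold.
Codon 4 GAC (Asp): third position 2-fold.
Codon 5 AAC (Asn): third position 2-fold.
Codon 6 UUU (Phe): third position 2-fold.
Four-fold degenerate third positions: 2.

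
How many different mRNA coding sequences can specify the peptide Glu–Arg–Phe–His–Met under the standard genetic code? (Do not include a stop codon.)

48

Glu: 2 codons.
Arg: 6 codons.
Phe: 2 codons.
His: 2 codons.
Met: 1 codon.
2 × 6 × 2 × 2 × 1 = 48.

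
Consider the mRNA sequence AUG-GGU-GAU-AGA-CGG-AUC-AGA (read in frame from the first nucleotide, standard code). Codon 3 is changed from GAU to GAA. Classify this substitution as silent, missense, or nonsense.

missense

Position 9 falls in codon 3: GAU → Asp.
After the substitution the codon is GAA → Glu.
Asp ≠ Glu, so this is a missense mutation.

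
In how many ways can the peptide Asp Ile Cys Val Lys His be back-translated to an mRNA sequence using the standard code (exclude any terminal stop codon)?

Asp: 2 codons.
Ile: 3 codons.
Cys: 2 codons.
Val: 4 codons.
Lys: 2 codons.
His: 2 codons.
2 × 3 × 2 × 4 × 2 × 2 = 192.

192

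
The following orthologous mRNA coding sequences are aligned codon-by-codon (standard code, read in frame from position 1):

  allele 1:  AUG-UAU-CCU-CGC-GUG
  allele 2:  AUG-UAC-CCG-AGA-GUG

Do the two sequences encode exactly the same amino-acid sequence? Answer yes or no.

Codon 1: AUG Met / AUG Met — identical.
Codon 2: UAU Tyr / UAC Tyr — synonymous.
Codon 3: CCU Pro / CCG Pro — synonymous.
Codon 4: CGC Arg / AGA Arg — synonymous.
Codon 5: GUG Val / GUG Val — identical.
Nonsynonymous differences: 0 → same protein.

yes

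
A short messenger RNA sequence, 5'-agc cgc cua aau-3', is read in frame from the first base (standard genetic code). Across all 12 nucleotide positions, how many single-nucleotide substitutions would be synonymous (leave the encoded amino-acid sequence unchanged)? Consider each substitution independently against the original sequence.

9

Codon 1 (AGC, Ser): 1 synonymous substitution.
Codon 2 (CGC, Arg): 3 synonymous substitutions.
Codon 3 (CUA, Leu): 4 synonymous substitutions.
Codon 4 (AAU, Asn): 1 synonymous substitution.
Total: 1 + 3 + 4 + 1 = 9.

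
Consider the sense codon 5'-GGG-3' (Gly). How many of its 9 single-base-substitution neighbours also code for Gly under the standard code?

3

Position 1: none → 0 synonymous.
Position 2: none → 0 synonymous.
Position 3: GGU, GGC, GGA → 3 synonymous.
Total: 0 + 0 + 3 = 3.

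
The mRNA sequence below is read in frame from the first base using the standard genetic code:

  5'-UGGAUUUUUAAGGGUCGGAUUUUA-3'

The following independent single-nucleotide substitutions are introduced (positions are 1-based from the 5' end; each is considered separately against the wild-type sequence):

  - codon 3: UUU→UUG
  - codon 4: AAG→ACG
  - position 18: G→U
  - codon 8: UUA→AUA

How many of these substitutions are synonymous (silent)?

Codon 3: UUU (Phe) → UUG (Leu) — missense.
Codon 4: AAG (Lys) → ACG (Thr) — missense.
Codon 6: CGG (Arg) → CGU (Arg) — synonymous.
Codon 8: UUA (Leu) → AUA (Ile) — missense.
Synonymous: 1 of 4.

1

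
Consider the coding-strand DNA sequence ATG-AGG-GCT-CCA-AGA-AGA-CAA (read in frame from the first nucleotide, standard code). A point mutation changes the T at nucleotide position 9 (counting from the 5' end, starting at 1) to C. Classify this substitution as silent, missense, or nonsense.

Position 9 falls in codon 3: GCT → Ala.
After the substitution the codon is GCC → Ala.
Both encode Ala, so the change is synonymous.

silent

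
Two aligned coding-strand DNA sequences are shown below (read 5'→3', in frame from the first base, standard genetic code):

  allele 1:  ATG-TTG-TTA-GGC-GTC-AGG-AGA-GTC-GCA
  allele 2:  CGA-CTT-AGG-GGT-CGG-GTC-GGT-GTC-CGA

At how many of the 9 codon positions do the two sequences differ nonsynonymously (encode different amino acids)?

6

Codon 1: ATG Met / CGA Arg — nonsynonymous.
Codon 2: TTG Leu / CTT Leu — synonymous.
Codon 3: TTA Leu / AGG Arg — nonsynonymous.
Codon 4: GGC Gly / GGT Gly — synonymous.
Codon 5: GTC Val / CGG Arg — nonsynonymous.
Codon 6: AGG Arg / GTC Val — nonsynonymous.
Codon 7: AGA Arg / GGT Gly — nonsynonymous.
Codon 8: GTC Val / GTC Val — identical.
Codon 9: GCA Ala / CGA Arg — nonsynonymous.
Nonsynonymous differences: 6.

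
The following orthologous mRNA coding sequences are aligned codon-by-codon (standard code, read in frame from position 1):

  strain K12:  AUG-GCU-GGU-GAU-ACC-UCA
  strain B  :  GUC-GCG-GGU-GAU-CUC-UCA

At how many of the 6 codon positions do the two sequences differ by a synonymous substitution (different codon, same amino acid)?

Codon 1: AUG Met / GUC Val — nonsynonymous.
Codon 2: GCU Ala / GCG Ala — synonymous.
Codon 3: GGU Gly / GGU Gly — identical.
Codon 4: GAU Asp / GAU Asp — identical.
Codon 5: ACC Thr / CUC Leu — nonsynonymous.
Codon 6: UCA Ser / UCA Ser — identical.
Synonymous differences: 1.

1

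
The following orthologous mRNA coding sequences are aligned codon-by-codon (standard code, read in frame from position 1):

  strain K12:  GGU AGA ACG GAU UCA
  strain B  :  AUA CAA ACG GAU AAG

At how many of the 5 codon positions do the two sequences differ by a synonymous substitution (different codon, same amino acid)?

0

Codon 1: GGU Gly / AUA Ile — nonsynonymous.
Codon 2: AGA Arg / CAA Gln — nonsynonymous.
Codon 3: ACG Thr / ACG Thr — identical.
Codon 4: GAU Asp / GAU Asp — identical.
Codon 5: UCA Ser / AAG Lys — nonsynonymous.
Synonymous differences: 0.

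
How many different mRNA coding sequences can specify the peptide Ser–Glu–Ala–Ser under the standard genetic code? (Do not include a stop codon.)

288

Ser: 6 codons.
Glu: 2 codons.
Ala: 4 codons.
Ser: 6 codons.
6 × 2 × 4 × 6 = 288.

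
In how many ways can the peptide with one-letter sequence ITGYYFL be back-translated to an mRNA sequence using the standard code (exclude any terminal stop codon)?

Ile: 3 codons.
Thr: 4 codons.
Gly: 4 codons.
Tyr: 2 codons.
Tyr: 2 codons.
Phe: 2 codons.
Leu: 6 codons.
3 × 4 × 4 × 2 × 2 × 2 × 6 = 2304.

2304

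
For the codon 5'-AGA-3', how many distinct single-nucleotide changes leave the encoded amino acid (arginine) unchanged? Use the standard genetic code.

Position 1: CGA → 1 synonymous.
Position 2: none → 0 synonymous.
Position 3: AGG → 1 synonymous.
Total: 1 + 0 + 1 = 2.

2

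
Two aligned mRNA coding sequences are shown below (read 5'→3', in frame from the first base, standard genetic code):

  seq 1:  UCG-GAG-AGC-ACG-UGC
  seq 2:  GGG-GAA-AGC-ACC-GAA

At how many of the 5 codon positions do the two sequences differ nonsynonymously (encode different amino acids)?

Codon 1: UCG Ser / GGG Gly — nonsynonymous.
Codon 2: GAG Glu / GAA Glu — synonymous.
Codon 3: AGC Ser / AGC Ser — identical.
Codon 4: ACG Thr / ACC Thr — synonymous.
Codon 5: UGC Cys / GAA Glu — nonsynonymous.
Nonsynonymous differences: 2.

2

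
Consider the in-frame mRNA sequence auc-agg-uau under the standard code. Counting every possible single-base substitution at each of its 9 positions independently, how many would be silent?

Codon 1 (AUC, Ile): 2 synonymous substitutions.
Codon 2 (AGG, Arg): 2 synonymous substitutions.
Codon 3 (UAU, Tyr): 1 synonymous substitution.
Total: 2 + 2 + 1 = 5.

5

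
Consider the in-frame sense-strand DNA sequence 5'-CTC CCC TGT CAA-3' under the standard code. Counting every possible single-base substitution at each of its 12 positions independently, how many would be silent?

8

Codon 1 (CTC, Leu): 3 synonymous substitutions.
Codon 2 (CCC, Pro): 3 synonymous substitutions.
Codon 3 (TGT, Cys): 1 synonymous substitution.
Codon 4 (CAA, Gln): 1 synonymous substitution.
Total: 3 + 3 + 1 + 1 = 8.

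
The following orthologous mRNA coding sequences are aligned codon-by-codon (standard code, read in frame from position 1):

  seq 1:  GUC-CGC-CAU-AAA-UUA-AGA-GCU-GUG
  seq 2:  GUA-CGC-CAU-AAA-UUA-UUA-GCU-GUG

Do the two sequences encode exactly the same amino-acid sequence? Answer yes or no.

Codon 1: GUC Val / GUA Val — synonymous.
Codon 2: CGC Arg / CGC Arg — identical.
Codon 3: CAU His / CAU His — identical.
Codon 4: AAA Lys / AAA Lys — identical.
Codon 5: UUA Leu / UUA Leu — identical.
Codon 6: AGA Arg / UUA Leu — nonsynonymous.
Codon 7: GCU Ala / GCU Ala — identical.
Codon 8: GUG Val / GUG Val — identical.
Nonsynonymous differences: 1 → different protein.

no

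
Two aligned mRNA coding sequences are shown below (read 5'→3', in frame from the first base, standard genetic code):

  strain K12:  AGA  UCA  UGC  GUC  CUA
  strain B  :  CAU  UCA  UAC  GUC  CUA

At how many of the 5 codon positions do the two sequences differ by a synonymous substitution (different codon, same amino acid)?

0

Codon 1: AGA Arg / CAU His — nonsynonymous.
Codon 2: UCA Ser / UCA Ser — identical.
Codon 3: UGC Cys / UAC Tyr — nonsynonymous.
Codon 4: GUC Val / GUC Val — identical.
Codon 5: CUA Leu / CUA Leu — identical.
Synonymous differences: 0.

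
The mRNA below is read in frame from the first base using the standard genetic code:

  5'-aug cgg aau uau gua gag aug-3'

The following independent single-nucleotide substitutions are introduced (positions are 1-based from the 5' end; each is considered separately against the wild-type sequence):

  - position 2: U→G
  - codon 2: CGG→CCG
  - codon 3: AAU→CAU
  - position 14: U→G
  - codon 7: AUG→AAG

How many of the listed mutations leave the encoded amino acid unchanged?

0

Codon 1: AUG (Met) → AGG (Arg) — missense.
Codon 2: CGG (Arg) → CCG (Pro) — missense.
Codon 3: AAU (Asn) → CAU (His) — missense.
Codon 5: GUA (Val) → GGA (Gly) — missense.
Codon 7: AUG (Met) → AAG (Lys) — missense.
Synonymous: 0 of 5.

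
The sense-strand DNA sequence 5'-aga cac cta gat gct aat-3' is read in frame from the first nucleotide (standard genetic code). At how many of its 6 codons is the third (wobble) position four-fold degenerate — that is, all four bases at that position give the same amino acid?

2

Codon 1 AGA (Arg): third position 2-fold.
Codon 2 CAC (His): third position 2-fold.
Codon 3 CTA (Leu): third position 4-fold.
Codon 4 GAT (Asp): third position 2-fold.
Codon 5 GCT (Ala): third position 4-fold.
Codon 6 AAT (Asn): third position 2-fold.
Four-fold degenerate third positions: 2.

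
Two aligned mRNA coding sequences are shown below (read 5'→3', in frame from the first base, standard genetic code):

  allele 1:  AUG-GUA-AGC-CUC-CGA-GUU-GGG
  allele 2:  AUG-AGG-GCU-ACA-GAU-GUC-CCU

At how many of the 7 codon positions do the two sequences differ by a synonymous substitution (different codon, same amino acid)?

1

Codon 1: AUG Met / AUG Met — identical.
Codon 2: GUA Val / AGG Arg — nonsynonymous.
Codon 3: AGC Ser / GCU Ala — nonsynonymous.
Codon 4: CUC Leu / ACA Thr — nonsynonymous.
Codon 5: CGA Arg / GAU Asp — nonsynonymous.
Codon 6: GUU Val / GUC Val — synonymous.
Codon 7: GGG Gly / CCU Pro — nonsynonymous.
Synonymous differences: 1.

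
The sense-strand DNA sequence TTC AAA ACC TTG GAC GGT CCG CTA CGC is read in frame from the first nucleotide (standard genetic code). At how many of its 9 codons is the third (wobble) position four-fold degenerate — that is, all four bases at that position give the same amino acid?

Codon 1 TTC (Phe): third position 2-fold.
Codon 2 AAA (Lys): third position 2-fold.
Codon 3 ACC (Thr): third position 4-fold.
Codon 4 TTG (Leu): third position 2-fold.
Codon 5 GAC (Asp): third position 2-fold.
Codon 6 GGT (Gly): third position 4-fold.
Codon 7 CCG (Pro): third position 4-fold.
Codon 8 CTA (Leu): third position 4-fold.
Codon 9 CGC (Arg): third position 4-fold.
Four-fold degenerate third positions: 5.

5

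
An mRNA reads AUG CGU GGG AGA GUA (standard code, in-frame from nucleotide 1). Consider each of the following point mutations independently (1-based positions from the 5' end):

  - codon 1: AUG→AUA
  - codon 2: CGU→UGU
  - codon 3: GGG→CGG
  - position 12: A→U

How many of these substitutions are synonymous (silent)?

Codon 1: AUG (Met) → AUA (Ile) — missense.
Codon 2: CGU (Arg) → UGU (Cys) — missense.
Codon 3: GGG (Gly) → CGG (Arg) — missense.
Codon 4: AGA (Arg) → AGU (Ser) — missense.
Synonymous: 0 of 4.

0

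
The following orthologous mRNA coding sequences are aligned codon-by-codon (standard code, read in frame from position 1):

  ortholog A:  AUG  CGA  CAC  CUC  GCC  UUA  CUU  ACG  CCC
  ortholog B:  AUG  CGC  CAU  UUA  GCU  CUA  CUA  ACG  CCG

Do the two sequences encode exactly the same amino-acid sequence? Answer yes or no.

Codon 1: AUG Met / AUG Met — identical.
Codon 2: CGA Arg / CGC Arg — synonymous.
Codon 3: CAC His / CAU His — synonymous.
Codon 4: CUC Leu / UUA Leu — synonymous.
Codon 5: GCC Ala / GCU Ala — synonymous.
Codon 6: UUA Leu / CUA Leu — synonymous.
Codon 7: CUU Leu / CUA Leu — synonymous.
Codon 8: ACG Thr / ACG Thr — identical.
Codon 9: CCC Pro / CCG Pro — synonymous.
Nonsynonymous differences: 0 → same protein.

yes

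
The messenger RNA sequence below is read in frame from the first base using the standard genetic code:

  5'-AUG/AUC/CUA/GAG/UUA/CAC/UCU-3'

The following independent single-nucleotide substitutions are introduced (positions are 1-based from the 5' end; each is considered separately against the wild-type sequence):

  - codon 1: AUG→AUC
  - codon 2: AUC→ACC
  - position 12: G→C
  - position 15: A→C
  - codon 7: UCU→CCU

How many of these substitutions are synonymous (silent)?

Codon 1: AUG (Met) → AUC (Ile) — missense.
Codon 2: AUC (Ile) → ACC (Thr) — missense.
Codon 4: GAG (Glu) → GAC (Asp) — missense.
Codon 5: UUA (Leu) → UUC (Phe) — missense.
Codon 7: UCU (Ser) → CCU (Pro) — missense.
Synonymous: 0 of 5.

0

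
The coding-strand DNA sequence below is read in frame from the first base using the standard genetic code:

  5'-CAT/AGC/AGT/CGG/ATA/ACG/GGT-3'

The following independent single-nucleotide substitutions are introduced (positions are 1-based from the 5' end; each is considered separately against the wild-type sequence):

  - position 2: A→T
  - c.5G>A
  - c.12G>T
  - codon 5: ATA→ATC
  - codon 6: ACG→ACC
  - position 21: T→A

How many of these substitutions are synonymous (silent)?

4

Codon 1: CAT (His) → CTT (Leu) — missense.
Codon 2: AGC (Ser) → AAC (Asn) — missense.
Codon 4: CGG (Arg) → CGT (Arg) — synonymous.
Codon 5: ATA (Ile) → ATC (Ile) — synonymous.
Codon 6: ACG (Thr) → ACC (Thr) — synonymous.
Codon 7: GGT (Gly) → GGA (Gly) — synonymous.
Synonymous: 4 of 6.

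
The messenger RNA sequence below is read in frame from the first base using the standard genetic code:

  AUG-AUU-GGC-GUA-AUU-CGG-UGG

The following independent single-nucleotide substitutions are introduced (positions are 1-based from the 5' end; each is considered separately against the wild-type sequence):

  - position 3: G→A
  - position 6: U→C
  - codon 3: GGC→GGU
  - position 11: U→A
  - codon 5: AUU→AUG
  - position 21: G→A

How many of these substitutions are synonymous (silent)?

2

Codon 1: AUG (Met) → AUA (Ile) — missense.
Codon 2: AUU (Ile) → AUC (Ile) — synonymous.
Codon 3: GGC (Gly) → GGU (Gly) — synonymous.
Codon 4: GUA (Val) → GAA (Glu) — missense.
Codon 5: AUU (Ile) → AUG (Met) — missense.
Codon 7: UGG (Trp) → UGA (Stop) — nonsense.
Synonymous: 2 of 6.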